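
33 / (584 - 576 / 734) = 12111 / 214040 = 0.06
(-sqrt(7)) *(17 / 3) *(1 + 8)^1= -51 *sqrt(7)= -134.93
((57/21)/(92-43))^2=361/117649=0.00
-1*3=-3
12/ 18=2/ 3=0.67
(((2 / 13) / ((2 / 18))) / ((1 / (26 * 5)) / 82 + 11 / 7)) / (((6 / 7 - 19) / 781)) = -188283480 / 4964303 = -37.93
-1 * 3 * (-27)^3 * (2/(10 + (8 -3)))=39366/5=7873.20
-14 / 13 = -1.08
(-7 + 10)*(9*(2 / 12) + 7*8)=172.50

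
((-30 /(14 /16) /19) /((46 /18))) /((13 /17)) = -36720 /39767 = -0.92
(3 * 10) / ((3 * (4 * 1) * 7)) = 5 / 14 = 0.36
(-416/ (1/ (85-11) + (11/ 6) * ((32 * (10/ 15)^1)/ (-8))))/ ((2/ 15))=2077920/ 3247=639.95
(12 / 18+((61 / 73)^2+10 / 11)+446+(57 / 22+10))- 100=11538295 / 31974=360.86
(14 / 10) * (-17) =-119 / 5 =-23.80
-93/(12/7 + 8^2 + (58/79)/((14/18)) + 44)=-79/94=-0.84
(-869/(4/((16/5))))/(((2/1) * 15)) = -1738/75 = -23.17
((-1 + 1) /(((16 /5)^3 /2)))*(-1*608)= 0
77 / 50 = 1.54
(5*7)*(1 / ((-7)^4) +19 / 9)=228140 / 3087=73.90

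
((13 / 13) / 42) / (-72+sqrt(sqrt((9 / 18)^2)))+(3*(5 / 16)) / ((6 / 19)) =6893287 / 2322208 -sqrt(2) / 435414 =2.97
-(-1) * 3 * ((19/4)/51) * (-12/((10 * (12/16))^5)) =-608/4303125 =-0.00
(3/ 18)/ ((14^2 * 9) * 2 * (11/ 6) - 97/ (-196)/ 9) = 294/ 11409649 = 0.00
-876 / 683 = -1.28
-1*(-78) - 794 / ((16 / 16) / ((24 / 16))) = -1113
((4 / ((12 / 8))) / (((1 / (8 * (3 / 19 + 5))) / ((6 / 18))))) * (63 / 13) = 43904 / 247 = 177.75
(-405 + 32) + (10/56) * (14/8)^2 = -23837/64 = -372.45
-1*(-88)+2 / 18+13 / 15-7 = 3689 / 45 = 81.98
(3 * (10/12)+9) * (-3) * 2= -69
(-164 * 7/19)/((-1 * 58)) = 574/551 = 1.04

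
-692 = -692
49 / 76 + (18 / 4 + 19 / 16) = 1925 / 304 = 6.33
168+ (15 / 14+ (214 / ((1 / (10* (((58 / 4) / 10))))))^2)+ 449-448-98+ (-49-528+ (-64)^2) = 134850801 / 14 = 9632200.07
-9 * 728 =-6552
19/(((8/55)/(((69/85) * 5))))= 72105/136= 530.18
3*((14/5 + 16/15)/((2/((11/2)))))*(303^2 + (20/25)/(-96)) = 3514448201/1200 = 2928706.83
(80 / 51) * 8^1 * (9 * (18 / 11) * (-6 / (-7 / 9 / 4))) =7464960 / 1309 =5702.80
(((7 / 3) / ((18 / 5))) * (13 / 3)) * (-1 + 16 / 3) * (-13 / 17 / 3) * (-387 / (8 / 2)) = 3306485 / 11016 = 300.15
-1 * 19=-19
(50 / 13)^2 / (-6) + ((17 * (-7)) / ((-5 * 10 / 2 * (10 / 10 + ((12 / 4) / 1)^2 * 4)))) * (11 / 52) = -4573949 / 1875900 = -2.44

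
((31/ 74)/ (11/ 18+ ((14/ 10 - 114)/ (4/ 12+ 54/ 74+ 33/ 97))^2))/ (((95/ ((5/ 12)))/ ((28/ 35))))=106151074665/ 465023889315907139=0.00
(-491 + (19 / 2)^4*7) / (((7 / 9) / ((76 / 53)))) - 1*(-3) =154655313 / 1484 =104215.17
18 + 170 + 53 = 241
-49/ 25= -1.96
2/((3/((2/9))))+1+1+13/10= 3.45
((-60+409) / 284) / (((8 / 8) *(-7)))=-349 / 1988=-0.18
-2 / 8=-1 / 4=-0.25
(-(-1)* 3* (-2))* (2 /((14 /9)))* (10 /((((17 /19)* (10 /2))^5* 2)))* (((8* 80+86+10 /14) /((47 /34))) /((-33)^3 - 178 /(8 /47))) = 5441435544816 /17783974782783125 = 0.00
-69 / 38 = -1.82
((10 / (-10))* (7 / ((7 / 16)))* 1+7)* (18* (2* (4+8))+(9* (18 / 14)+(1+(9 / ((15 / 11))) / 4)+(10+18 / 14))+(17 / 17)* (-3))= -572679 / 140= -4090.56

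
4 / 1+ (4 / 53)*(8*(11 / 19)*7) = 6492 / 1007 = 6.45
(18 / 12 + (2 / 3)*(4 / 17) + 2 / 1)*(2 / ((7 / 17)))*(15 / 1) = 1865 / 7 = 266.43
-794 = -794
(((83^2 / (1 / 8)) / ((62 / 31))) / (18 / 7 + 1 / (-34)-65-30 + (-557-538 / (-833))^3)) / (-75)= 31855261603144 / 14930710427909304675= 0.00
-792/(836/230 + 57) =-91080/6973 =-13.06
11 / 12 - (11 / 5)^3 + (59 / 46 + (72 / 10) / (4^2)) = -68989 / 8625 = -8.00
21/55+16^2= 14101/55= 256.38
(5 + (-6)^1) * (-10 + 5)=5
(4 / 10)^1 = 2 / 5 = 0.40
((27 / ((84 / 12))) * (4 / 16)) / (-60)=-0.02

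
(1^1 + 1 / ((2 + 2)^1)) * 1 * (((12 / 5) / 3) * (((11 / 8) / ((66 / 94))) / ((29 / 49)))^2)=5303809 / 484416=10.95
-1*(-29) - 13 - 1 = 15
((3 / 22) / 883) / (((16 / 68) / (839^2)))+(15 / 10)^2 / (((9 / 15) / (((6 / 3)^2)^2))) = 40562211 / 77704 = 522.01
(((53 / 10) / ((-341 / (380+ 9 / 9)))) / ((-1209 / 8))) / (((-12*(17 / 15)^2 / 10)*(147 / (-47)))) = 15817850 / 1946047103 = 0.01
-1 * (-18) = 18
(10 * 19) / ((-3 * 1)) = -190 / 3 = -63.33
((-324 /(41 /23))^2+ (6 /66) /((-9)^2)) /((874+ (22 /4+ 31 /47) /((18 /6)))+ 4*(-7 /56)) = 2325526373615 /61634774421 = 37.73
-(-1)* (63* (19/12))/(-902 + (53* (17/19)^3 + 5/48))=-4691556/40633471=-0.12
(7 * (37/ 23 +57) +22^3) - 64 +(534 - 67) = 263609/ 23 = 11461.26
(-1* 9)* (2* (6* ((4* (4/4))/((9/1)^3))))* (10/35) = -32/189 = -0.17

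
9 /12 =3 /4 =0.75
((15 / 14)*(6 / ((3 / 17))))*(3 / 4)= 765 / 28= 27.32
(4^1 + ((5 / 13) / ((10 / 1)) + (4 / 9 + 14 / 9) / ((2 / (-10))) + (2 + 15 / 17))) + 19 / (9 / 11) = 80129 / 3978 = 20.14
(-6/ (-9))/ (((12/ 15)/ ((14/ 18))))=35/ 54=0.65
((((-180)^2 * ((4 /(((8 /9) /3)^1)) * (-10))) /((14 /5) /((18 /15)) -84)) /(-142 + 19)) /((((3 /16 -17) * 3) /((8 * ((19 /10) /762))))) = 11819520 /68633467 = 0.17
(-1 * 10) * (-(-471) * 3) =-14130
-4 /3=-1.33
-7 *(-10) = 70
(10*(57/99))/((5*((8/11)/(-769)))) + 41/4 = -3622/3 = -1207.33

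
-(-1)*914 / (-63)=-914 / 63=-14.51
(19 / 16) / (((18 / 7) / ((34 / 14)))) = 323 / 288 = 1.12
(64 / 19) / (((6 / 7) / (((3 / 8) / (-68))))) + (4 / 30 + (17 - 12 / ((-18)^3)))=13432387 / 784890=17.11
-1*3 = -3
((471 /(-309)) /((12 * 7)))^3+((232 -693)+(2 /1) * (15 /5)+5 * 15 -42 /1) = -273314069996869 /647663663808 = -422.00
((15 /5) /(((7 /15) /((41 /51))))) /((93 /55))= 11275 /3689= 3.06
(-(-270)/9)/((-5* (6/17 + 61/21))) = -2142/1163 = -1.84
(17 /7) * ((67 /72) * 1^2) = 1139 /504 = 2.26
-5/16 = -0.31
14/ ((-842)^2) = 7/ 354482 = 0.00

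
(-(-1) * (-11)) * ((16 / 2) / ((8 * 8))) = -11 / 8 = -1.38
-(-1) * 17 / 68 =1 / 4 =0.25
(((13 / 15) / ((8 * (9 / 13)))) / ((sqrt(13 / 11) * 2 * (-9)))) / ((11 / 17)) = -221 * sqrt(143) / 213840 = -0.01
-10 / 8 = -5 / 4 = -1.25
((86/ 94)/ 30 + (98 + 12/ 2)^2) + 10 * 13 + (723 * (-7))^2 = 36130780513/ 1410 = 25624667.03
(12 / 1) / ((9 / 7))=28 / 3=9.33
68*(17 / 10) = 578 / 5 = 115.60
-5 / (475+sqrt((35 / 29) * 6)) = -13775 / 1308583+sqrt(6090) / 1308583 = -0.01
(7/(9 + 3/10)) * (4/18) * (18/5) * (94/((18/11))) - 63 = -23779/837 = -28.41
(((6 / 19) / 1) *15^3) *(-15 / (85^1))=-60750 / 323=-188.08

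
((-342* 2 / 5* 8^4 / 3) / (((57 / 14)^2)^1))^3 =-33115249535031967744 / 23149125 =-1430518412036.39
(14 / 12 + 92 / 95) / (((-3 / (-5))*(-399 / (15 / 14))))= -6085 / 636804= -0.01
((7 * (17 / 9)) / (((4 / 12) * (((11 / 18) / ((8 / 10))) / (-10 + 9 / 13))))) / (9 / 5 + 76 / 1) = -31416 / 5057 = -6.21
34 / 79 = 0.43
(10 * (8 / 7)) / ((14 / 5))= 200 / 49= 4.08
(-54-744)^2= 636804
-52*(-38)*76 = 150176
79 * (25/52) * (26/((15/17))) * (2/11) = 6715/33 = 203.48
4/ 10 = 2/ 5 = 0.40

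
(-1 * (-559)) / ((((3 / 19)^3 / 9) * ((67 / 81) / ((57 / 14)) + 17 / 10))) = 59008045590 / 87869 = 671545.66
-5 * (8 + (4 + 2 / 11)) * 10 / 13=-6700 / 143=-46.85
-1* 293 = -293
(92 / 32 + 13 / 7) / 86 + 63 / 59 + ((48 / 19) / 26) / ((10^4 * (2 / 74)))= 49268033117 / 43864730000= 1.12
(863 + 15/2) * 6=5223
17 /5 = 3.40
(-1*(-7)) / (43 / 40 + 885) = 280 / 35443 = 0.01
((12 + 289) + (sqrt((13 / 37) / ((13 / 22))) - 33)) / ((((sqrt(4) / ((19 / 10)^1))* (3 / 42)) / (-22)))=-392084 / 5 - 1463* sqrt(814) / 185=-78642.42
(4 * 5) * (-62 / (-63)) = 1240 / 63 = 19.68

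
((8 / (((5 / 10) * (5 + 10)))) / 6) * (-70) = -112 / 9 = -12.44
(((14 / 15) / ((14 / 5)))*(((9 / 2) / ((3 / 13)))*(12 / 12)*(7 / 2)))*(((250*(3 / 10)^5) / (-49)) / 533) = -243 / 459200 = -0.00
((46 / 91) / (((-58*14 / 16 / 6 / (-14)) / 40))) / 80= 1104 / 2639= 0.42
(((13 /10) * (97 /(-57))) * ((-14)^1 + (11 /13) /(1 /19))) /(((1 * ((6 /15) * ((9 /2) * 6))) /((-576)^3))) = 81302581.89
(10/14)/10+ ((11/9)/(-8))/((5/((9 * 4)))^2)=-2747/350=-7.85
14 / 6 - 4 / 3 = 1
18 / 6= 3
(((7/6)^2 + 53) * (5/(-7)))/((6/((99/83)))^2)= -1183985/771568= -1.53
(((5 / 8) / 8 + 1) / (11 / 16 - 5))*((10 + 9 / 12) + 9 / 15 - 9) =-47 / 80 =-0.59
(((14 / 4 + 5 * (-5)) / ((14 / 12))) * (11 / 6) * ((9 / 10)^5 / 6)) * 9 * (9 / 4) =-754114779 / 11200000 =-67.33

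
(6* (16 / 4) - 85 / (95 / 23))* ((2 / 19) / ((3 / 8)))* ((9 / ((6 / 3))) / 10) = 156 / 361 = 0.43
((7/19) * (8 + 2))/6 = 35/57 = 0.61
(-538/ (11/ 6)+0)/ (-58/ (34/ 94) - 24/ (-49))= 1344462/ 732413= 1.84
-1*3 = -3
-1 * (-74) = 74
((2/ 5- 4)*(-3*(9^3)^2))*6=172186884/ 5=34437376.80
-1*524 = -524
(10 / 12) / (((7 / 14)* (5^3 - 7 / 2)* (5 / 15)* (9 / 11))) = 0.05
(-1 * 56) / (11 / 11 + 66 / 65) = -3640 / 131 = -27.79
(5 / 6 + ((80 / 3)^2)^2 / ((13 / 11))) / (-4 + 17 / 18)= -180224351 / 1287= -140034.46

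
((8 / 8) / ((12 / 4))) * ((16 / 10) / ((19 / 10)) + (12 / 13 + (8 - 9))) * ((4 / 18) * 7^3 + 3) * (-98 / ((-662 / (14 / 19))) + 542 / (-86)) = -8359031611 / 66795469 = -125.14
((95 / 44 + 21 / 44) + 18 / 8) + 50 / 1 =2415 / 44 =54.89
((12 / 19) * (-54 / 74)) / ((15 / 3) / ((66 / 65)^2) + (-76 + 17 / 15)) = 7056720 / 1072054613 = 0.01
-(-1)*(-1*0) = 0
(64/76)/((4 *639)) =4/12141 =0.00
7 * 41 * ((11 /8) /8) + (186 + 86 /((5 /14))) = 152361 /320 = 476.13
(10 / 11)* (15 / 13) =150 / 143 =1.05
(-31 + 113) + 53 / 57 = 4727 / 57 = 82.93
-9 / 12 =-3 / 4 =-0.75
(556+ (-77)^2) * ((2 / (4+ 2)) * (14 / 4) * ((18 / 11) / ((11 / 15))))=2042775 / 121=16882.44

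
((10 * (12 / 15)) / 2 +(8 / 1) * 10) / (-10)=-42 / 5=-8.40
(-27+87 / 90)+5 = -21.03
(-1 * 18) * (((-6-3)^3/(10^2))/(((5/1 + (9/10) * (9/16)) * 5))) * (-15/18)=-17496/4405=-3.97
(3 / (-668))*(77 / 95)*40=-462 / 3173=-0.15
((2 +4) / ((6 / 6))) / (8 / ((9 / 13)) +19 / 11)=594 / 1315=0.45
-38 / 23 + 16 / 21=-430 / 483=-0.89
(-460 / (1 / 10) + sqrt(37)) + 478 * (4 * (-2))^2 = 25998.08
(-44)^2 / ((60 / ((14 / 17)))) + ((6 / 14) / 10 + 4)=109297 / 3570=30.62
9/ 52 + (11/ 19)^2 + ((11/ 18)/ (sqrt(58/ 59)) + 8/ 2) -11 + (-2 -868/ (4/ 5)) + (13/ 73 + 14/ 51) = -76390490701/ 69888156 + 11 * sqrt(3422)/ 1044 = -1092.42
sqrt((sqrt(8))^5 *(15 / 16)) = 2 *sqrt(15) *2^(3 / 4) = 13.03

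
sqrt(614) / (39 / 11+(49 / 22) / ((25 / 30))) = 55* sqrt(614) / 342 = 3.98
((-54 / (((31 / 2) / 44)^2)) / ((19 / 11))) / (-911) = 4599936 / 16633949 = 0.28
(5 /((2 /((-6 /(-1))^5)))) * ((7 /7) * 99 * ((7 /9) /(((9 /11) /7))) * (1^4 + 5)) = 76839840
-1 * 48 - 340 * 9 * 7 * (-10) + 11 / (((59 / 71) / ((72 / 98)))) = 214161.73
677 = 677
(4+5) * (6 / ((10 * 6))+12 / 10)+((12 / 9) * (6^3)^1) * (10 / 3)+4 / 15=29159 / 30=971.97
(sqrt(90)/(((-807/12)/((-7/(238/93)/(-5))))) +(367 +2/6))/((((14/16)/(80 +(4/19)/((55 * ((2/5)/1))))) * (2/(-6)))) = -7759008/77 +223941024 * sqrt(10)/33451495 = -100745.17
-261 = -261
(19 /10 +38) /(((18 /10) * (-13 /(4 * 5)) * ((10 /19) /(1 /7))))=-361 /39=-9.26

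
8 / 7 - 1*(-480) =3368 / 7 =481.14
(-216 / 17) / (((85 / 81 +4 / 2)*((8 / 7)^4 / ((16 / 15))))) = -1750329 / 671840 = -2.61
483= 483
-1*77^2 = -5929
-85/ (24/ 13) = -1105/ 24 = -46.04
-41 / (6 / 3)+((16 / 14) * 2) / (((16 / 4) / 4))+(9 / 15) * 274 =10233 / 70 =146.19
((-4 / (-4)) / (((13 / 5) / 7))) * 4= 140 / 13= 10.77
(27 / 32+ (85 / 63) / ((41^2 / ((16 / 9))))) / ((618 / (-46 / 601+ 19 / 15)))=276571614821 / 169924091561280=0.00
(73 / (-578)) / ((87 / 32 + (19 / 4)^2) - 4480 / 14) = 1168 / 2725559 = 0.00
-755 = -755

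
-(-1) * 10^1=10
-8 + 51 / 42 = -95 / 14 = -6.79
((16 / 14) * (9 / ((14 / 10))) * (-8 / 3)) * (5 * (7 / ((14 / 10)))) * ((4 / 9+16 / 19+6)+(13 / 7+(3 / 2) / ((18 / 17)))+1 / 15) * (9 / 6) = -50882200 / 6517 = -7807.61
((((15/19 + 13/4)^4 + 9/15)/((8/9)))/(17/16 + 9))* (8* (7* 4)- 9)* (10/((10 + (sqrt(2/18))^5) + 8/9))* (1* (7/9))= 2325657781566585/507780659264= 4580.04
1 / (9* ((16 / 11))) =11 / 144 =0.08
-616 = -616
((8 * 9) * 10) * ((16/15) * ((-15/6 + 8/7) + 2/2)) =-1920/7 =-274.29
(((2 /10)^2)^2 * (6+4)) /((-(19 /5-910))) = 2 /113275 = 0.00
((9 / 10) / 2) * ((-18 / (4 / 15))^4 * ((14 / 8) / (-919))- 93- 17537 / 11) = -48001001553 / 2587904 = -18548.22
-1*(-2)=2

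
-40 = -40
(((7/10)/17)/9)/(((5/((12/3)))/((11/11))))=0.00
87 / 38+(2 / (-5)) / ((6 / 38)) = -139 / 570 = -0.24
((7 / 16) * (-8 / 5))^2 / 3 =49 / 300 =0.16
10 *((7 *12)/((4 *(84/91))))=455/2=227.50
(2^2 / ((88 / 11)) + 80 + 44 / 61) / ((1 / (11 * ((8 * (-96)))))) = -41855616 / 61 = -686157.64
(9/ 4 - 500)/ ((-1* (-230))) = -1991/ 920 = -2.16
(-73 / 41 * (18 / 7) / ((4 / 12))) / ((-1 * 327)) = 1314 / 31283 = 0.04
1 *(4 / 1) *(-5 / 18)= -10 / 9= -1.11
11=11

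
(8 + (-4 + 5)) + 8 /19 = 179 /19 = 9.42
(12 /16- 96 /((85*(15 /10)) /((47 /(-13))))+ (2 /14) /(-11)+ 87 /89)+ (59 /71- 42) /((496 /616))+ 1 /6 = -9305482403387 /200006586780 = -46.53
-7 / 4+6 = 17 / 4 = 4.25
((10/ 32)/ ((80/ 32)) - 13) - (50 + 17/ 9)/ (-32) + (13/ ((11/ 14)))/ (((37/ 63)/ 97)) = 318995089/ 117216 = 2721.43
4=4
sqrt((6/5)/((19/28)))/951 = 2 * sqrt(3990)/90345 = 0.00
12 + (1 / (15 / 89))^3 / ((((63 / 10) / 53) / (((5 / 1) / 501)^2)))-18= -2486989492 / 426952701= -5.82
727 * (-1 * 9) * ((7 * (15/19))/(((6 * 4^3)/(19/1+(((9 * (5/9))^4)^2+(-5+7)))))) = -44729943615/1216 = -36784493.10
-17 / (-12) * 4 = 17 / 3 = 5.67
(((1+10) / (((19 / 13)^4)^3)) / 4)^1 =256278936347291 / 8853259676264644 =0.03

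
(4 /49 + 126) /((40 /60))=9267 /49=189.12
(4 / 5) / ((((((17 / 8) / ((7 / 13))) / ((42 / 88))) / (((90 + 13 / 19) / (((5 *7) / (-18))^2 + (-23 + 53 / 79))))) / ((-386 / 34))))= 204280037856 / 38039643785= 5.37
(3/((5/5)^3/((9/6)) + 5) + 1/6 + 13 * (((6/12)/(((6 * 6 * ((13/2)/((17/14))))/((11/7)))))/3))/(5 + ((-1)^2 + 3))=0.08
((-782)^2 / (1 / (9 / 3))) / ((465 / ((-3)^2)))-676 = 5398936 / 155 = 34831.85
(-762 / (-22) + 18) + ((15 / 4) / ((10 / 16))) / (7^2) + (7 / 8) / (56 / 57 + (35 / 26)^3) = 13994035752 / 263966087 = 53.01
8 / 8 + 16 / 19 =35 / 19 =1.84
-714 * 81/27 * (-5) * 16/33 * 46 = 2627520/11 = 238865.45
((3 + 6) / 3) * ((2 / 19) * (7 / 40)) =21 / 380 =0.06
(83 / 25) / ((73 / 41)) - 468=-850697 / 1825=-466.14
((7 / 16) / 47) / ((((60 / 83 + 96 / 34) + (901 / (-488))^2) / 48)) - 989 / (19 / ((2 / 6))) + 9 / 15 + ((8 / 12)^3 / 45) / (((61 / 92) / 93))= -812754990383472706 / 51560608339946655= -15.76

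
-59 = -59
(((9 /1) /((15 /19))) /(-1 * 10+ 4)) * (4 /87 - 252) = 478.71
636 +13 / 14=8917 / 14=636.93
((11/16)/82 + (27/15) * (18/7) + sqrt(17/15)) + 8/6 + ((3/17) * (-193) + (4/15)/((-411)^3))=-4566953648415143/162591381479520 + sqrt(255)/15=-27.02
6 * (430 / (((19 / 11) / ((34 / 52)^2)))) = 2050455 / 3211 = 638.57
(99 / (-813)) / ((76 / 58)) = -957 / 10298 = -0.09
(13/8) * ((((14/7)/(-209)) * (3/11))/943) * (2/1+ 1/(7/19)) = -117/5518436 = -0.00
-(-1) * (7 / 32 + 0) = 7 / 32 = 0.22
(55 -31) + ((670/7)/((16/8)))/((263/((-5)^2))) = 52559/1841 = 28.55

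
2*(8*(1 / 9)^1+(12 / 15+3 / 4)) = 439 / 90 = 4.88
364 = 364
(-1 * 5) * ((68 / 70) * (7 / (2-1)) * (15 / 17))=-30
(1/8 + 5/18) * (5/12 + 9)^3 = 336.32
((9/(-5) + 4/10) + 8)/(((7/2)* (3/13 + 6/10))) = 143/63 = 2.27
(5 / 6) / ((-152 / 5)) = -25 / 912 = -0.03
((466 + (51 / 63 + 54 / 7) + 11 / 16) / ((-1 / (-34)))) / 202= 2714407 / 33936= 79.99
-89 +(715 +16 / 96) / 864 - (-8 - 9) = -368957 / 5184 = -71.17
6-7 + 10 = 9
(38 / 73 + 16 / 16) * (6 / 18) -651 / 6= -107.99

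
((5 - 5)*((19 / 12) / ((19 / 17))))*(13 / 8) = 0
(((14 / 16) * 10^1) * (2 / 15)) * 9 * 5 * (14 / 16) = 735 / 16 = 45.94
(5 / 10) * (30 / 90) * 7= 7 / 6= 1.17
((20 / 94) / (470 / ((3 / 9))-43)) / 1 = 10 / 64249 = 0.00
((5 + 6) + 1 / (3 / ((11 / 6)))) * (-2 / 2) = -11.61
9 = 9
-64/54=-32/27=-1.19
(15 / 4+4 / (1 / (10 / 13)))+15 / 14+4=4331 / 364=11.90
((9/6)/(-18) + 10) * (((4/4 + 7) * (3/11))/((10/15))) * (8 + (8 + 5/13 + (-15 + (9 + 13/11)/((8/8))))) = 375.38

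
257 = 257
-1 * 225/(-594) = 25/66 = 0.38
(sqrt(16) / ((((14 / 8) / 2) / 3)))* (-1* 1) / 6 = -16 / 7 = -2.29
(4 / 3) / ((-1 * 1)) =-4 / 3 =-1.33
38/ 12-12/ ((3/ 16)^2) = -2029/ 6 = -338.17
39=39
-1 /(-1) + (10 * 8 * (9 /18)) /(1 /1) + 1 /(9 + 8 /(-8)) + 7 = 385 /8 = 48.12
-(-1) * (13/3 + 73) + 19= 289/3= 96.33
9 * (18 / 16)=81 / 8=10.12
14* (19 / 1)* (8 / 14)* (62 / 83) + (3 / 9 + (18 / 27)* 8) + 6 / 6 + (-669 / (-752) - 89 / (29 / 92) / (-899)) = 592704713219 / 4881742608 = 121.41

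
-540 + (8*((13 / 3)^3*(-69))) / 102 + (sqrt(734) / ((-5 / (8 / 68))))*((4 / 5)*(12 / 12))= -449984 / 459 - 8*sqrt(734) / 425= -980.87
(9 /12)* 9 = 27 /4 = 6.75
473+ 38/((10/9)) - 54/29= 73274/145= 505.34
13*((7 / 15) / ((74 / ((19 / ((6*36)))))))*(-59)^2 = 25.10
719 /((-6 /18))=-2157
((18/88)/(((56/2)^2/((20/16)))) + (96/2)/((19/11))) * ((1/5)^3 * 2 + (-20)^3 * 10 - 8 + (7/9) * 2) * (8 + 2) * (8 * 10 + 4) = -9758338582642/5225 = -1867624609.12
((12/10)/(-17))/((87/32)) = -64/2465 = -0.03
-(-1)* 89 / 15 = 89 / 15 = 5.93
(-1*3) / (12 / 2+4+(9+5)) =-0.12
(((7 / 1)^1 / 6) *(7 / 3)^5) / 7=16807 / 1458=11.53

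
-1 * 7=-7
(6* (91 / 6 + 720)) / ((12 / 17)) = 74987 / 12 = 6248.92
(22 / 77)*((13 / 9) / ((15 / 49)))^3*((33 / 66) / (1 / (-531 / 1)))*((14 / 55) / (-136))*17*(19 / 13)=22288485401 / 60142500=370.59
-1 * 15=-15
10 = 10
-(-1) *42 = 42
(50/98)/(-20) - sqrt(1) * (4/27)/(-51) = -6101/269892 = -0.02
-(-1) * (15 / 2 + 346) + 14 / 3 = 2149 / 6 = 358.17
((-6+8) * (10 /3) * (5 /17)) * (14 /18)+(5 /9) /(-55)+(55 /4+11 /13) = 4229939 /262548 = 16.11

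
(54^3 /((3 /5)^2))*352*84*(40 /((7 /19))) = 1404158976000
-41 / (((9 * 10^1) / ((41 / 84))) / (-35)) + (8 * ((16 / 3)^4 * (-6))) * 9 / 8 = -9435503 / 216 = -43682.88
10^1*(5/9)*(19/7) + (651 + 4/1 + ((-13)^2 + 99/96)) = 1693663/2016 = 840.11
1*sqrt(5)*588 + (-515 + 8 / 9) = -4627 / 9 + 588*sqrt(5) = 800.70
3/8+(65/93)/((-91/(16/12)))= 5699/15624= 0.36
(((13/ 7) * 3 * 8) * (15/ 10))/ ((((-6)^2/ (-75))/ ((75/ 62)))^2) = 45703125/ 107632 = 424.62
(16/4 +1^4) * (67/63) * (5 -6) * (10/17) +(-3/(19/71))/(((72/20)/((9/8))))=-2159015/325584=-6.63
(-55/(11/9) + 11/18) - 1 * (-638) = 10685/18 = 593.61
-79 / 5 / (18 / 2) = -79 / 45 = -1.76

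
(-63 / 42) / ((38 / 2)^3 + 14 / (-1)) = -3 / 13690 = -0.00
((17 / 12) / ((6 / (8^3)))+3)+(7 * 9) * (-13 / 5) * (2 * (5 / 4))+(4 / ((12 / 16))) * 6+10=-4385 / 18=-243.61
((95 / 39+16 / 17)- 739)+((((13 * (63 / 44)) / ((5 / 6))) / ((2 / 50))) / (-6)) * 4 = -8079883 / 7293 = -1107.90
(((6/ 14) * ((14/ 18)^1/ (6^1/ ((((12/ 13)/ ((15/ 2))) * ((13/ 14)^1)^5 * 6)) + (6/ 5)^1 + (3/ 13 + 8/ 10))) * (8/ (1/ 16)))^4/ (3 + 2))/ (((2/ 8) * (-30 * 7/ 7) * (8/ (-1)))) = 44655352729015167037210624/ 155291511592815033154452075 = 0.29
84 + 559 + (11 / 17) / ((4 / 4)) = 10942 / 17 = 643.65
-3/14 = -0.21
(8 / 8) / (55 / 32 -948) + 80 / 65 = 484080 / 393653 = 1.23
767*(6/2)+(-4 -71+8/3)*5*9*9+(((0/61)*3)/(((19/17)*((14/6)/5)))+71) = -26923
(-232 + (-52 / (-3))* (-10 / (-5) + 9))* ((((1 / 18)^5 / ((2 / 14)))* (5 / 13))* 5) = -5425 / 18423288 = -0.00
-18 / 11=-1.64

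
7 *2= 14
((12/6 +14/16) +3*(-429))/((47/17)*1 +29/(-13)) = -2270333/944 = -2405.01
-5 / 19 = -0.26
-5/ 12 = -0.42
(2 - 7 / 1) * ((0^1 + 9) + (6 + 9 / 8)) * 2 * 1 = -161.25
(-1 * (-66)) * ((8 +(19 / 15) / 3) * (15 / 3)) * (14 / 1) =116732 / 3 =38910.67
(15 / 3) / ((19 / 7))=35 / 19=1.84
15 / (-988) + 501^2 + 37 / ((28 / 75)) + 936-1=435768674 / 1729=252035.09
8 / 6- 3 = -5 / 3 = -1.67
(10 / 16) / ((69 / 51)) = 85 / 184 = 0.46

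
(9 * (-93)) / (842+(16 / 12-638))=-2511 / 616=-4.08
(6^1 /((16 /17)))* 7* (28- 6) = 3927 /4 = 981.75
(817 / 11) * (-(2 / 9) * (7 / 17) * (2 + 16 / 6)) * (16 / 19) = -134848 / 5049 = -26.71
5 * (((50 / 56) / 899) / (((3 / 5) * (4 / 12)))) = 625 / 25172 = 0.02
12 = 12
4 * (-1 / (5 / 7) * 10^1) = -56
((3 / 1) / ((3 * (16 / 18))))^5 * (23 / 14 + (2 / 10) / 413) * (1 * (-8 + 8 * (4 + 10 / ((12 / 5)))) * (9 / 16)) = 51698757627 / 541327360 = 95.50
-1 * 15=-15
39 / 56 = 0.70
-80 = -80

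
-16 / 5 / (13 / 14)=-224 / 65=-3.45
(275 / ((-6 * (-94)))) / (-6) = -275 / 3384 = -0.08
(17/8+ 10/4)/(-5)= -37/40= -0.92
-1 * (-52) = 52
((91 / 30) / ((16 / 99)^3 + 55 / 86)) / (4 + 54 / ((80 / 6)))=723196188 / 1235530123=0.59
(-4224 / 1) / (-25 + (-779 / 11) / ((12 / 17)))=557568 / 16543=33.70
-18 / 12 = -3 / 2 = -1.50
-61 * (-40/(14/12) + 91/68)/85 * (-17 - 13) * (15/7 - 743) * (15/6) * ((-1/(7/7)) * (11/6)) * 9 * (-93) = 114195671264565/56644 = 2016024137.85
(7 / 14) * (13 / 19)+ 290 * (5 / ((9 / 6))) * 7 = 6767.01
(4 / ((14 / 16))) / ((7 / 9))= 288 / 49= 5.88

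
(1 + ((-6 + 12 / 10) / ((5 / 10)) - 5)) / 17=-0.80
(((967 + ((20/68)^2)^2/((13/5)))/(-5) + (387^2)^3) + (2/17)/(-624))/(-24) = -437709602182020159051491/3127026240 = -139976312505142.32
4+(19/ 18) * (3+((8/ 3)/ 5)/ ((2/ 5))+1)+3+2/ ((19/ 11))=7073/ 513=13.79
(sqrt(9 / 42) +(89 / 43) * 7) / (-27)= -623 / 1161 - sqrt(42) / 378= -0.55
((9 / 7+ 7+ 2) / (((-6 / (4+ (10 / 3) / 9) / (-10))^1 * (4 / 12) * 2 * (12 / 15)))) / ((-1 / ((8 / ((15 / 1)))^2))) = -7552 / 189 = -39.96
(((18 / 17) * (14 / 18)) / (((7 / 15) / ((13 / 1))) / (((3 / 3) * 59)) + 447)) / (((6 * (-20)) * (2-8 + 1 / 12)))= 16107 / 6207289594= 0.00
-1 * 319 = -319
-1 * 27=-27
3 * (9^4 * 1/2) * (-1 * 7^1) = -137781/2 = -68890.50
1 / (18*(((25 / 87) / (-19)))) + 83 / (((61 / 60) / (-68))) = -50829611 / 9150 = -5555.15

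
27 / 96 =0.28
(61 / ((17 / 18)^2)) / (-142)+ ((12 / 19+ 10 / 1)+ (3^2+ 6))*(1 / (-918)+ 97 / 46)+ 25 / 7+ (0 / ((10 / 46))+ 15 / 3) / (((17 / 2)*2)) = 97286108504 / 1694725767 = 57.41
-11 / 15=-0.73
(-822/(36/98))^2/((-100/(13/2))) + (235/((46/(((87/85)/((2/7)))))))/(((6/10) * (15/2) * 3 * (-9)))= -2061560642743/6334200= -325465.04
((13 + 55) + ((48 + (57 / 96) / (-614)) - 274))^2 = 9637317986409 / 386043904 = 24964.31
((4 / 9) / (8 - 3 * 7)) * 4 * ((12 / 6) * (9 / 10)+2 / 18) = -1376 / 5265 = -0.26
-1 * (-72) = 72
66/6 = 11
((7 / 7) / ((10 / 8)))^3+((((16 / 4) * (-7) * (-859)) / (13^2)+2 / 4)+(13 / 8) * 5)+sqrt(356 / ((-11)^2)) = 2 * sqrt(89) / 11+25596153 / 169000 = 153.17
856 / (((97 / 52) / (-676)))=-30090112 / 97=-310207.34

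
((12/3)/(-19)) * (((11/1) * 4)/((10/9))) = -792/95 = -8.34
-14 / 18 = -0.78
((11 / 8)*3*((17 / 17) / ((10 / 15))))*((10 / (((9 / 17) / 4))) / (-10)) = -187 / 4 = -46.75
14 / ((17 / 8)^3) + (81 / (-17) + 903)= 4420198 / 4913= 899.69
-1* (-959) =959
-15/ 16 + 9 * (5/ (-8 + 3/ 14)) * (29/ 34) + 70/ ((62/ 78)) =75546435/ 919088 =82.20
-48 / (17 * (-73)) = 48 / 1241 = 0.04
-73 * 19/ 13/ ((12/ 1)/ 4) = -1387/ 39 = -35.56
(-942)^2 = 887364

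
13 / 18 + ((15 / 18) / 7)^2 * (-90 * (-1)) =881 / 441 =2.00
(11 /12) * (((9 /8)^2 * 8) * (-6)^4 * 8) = 96228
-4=-4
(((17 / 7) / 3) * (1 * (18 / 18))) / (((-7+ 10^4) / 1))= 17 / 209853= 0.00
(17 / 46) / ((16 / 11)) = 187 / 736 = 0.25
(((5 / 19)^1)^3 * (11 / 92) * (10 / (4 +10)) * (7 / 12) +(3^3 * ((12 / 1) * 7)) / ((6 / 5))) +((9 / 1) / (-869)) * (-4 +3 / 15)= 1890.04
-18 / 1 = -18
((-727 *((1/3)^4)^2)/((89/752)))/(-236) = 136676/34451811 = 0.00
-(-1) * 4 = 4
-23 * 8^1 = -184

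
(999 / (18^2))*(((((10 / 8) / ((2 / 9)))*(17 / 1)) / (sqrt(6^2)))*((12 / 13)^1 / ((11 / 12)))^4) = 21129569280 / 418161601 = 50.53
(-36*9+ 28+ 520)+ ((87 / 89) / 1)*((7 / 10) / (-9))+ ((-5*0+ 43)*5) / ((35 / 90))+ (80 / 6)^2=53522117 / 56070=954.56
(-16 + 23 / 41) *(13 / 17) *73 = -600717 / 697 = -861.86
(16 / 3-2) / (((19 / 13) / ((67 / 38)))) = 4355 / 1083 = 4.02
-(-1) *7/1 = 7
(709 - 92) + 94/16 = 4983/8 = 622.88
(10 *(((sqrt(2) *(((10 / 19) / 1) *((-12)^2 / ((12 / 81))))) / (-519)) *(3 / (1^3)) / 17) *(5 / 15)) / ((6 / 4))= -21600 *sqrt(2) / 55879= -0.55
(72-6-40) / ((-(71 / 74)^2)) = -142376 / 5041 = -28.24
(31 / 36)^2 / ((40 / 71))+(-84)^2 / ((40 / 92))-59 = 838310663 / 51840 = 16171.12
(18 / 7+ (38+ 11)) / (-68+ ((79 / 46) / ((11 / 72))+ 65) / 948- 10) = -86583684 / 130819801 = -0.66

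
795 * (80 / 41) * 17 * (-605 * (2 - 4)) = 1308252000 / 41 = 31908585.37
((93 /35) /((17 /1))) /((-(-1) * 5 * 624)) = 31 /618800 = 0.00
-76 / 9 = -8.44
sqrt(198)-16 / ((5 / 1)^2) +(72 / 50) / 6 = -2 / 5 +3* sqrt(22) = 13.67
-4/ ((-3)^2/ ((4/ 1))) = -16/ 9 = -1.78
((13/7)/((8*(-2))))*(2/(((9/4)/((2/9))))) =-13/567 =-0.02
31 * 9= 279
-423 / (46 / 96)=-20304 / 23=-882.78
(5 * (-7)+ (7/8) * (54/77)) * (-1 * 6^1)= 4539/22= 206.32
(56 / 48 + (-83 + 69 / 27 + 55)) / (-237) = 437 / 4266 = 0.10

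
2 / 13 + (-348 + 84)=-263.85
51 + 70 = 121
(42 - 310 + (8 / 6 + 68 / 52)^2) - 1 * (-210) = -77609 / 1521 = -51.02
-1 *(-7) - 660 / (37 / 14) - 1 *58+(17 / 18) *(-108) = -14901 / 37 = -402.73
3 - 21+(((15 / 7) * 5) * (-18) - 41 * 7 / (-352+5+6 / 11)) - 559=-20515380 / 26677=-769.03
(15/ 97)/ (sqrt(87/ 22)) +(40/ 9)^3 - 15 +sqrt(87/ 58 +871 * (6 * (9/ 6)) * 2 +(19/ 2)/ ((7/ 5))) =5 * sqrt(1914)/ 2813 +53065/ 729 +2 * sqrt(192157)/ 7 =198.11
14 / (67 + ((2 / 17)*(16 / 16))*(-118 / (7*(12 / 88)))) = 4998 / 18727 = 0.27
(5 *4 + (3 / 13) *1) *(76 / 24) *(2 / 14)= 4997 / 546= 9.15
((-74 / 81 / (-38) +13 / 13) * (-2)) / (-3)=3152 / 4617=0.68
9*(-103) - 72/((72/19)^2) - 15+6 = -67753/72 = -941.01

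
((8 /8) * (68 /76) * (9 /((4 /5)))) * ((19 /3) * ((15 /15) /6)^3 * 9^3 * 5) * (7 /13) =240975 /416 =579.27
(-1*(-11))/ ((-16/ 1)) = -11/ 16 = -0.69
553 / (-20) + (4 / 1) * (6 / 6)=-473 / 20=-23.65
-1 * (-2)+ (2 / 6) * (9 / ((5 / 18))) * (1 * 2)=118 / 5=23.60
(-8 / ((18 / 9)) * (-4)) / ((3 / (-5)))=-80 / 3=-26.67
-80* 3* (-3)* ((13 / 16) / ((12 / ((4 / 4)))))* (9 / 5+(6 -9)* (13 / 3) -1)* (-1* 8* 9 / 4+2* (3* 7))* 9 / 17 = -128466 / 17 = -7556.82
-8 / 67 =-0.12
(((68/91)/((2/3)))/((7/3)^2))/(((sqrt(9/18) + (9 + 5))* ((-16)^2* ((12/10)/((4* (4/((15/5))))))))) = 0.00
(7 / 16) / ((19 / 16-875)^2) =112 / 195468361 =0.00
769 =769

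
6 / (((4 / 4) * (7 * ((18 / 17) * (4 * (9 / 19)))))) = 323 / 756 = 0.43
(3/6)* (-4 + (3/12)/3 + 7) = 1.54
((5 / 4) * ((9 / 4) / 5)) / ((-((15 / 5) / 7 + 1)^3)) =-3087 / 16000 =-0.19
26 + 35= 61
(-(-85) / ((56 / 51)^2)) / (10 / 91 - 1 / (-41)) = 39279435 / 74816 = 525.01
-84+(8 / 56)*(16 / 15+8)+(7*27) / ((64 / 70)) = 416687 / 3360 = 124.01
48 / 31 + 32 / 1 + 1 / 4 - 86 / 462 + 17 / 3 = 375035 / 9548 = 39.28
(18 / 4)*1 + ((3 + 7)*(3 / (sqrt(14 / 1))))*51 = 9 / 2 + 765*sqrt(14) / 7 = 413.41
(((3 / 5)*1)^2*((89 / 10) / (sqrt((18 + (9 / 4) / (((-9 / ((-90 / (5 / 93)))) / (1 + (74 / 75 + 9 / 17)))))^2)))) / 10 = 1513 / 5057400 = 0.00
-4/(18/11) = -2.44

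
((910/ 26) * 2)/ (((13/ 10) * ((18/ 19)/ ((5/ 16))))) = 16625/ 936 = 17.76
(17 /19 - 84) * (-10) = 15790 /19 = 831.05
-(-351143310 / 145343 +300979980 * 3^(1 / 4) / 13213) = 351143310 / 145343 - 300979980 * 3^(1 / 4) / 13213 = -27562.99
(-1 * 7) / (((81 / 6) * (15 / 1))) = -14 / 405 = -0.03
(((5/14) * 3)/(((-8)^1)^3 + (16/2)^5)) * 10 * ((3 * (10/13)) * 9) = 1125/163072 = 0.01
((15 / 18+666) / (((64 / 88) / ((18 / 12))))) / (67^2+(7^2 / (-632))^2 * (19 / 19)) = 549345302 / 1793016737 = 0.31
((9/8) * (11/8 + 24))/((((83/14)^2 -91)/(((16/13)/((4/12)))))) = -89523/47437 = -1.89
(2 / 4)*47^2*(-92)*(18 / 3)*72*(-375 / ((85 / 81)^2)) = 4320147661920 / 289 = 14948607826.71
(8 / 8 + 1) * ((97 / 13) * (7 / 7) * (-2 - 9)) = -2134 / 13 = -164.15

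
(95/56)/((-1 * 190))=-0.01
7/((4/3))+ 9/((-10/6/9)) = -867/20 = -43.35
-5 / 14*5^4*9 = -28125 / 14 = -2008.93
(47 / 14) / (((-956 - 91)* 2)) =-47 / 29316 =-0.00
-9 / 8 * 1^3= -9 / 8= -1.12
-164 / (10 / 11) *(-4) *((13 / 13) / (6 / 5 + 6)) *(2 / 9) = 1804 / 81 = 22.27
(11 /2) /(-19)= -11 /38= -0.29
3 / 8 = 0.38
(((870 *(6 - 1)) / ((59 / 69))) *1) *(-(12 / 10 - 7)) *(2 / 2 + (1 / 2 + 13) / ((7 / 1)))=35687835 / 413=86411.22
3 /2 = 1.50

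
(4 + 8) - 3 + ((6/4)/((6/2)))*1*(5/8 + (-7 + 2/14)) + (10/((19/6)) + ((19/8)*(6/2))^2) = 509081/8512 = 59.81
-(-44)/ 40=11/ 10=1.10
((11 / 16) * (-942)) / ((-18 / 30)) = 8635 / 8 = 1079.38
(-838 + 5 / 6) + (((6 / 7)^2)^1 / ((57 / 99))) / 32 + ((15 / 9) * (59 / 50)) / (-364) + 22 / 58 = -4405340761 / 5264805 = -836.75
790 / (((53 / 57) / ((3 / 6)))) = 424.81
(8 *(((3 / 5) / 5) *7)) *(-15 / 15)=-168 / 25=-6.72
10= 10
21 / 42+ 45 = 91 / 2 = 45.50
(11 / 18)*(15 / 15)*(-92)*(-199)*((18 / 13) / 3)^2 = 2383.29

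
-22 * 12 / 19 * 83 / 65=-21912 / 1235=-17.74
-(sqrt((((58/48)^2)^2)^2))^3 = -353814783205469041/36520347436056576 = -9.69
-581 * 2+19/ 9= -10439/ 9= -1159.89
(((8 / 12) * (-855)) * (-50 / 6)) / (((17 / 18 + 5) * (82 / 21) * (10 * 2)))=89775 / 8774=10.23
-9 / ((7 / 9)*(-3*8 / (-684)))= -4617 / 14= -329.79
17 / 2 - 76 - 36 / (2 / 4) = -279 / 2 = -139.50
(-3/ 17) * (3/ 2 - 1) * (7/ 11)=-21/ 374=-0.06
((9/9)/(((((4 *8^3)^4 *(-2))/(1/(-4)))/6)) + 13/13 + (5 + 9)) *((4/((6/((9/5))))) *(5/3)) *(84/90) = 28.00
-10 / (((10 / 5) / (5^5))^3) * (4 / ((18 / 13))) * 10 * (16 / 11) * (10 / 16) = -99182128906250 / 99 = -1001839685921.72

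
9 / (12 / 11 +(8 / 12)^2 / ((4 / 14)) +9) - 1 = -262 / 1153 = -0.23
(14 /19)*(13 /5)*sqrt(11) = 182*sqrt(11) /95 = 6.35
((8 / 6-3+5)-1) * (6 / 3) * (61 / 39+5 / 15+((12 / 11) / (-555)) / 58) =61138448 / 6904755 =8.85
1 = 1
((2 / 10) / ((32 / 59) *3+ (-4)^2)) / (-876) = -59 / 4555200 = -0.00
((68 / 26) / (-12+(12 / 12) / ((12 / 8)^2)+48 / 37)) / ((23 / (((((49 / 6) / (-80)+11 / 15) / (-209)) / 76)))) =571761 / 1297893076480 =0.00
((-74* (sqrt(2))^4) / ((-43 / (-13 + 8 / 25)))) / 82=-46916 / 44075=-1.06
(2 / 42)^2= 1 / 441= 0.00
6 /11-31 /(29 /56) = -18922 /319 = -59.32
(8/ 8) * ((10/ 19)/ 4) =5/ 38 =0.13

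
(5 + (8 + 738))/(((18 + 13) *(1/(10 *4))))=30040/31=969.03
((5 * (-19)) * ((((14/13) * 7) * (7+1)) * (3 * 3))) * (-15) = 10054800/13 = 773446.15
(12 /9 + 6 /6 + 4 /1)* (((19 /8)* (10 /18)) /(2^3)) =1805 /1728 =1.04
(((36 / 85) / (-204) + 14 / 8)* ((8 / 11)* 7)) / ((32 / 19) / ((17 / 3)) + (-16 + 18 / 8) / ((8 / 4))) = -21499184 / 15892195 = -1.35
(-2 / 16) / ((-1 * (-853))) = -1 / 6824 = -0.00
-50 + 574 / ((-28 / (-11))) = 351 / 2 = 175.50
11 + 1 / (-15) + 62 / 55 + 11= 761 / 33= 23.06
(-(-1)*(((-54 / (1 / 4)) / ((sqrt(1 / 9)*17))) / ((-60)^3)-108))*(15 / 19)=-5507991 / 64600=-85.26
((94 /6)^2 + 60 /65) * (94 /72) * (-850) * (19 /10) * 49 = -107210119625 /4212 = -25453494.69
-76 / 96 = -19 / 24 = -0.79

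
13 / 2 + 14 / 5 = 93 / 10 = 9.30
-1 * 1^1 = -1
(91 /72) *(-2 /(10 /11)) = -1001 /360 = -2.78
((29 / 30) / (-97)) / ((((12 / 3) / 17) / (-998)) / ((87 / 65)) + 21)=-0.00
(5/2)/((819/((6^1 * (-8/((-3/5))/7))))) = 200/5733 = 0.03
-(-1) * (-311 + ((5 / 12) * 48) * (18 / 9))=-271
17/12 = 1.42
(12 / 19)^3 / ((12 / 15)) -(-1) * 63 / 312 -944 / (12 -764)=59414737 / 33526792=1.77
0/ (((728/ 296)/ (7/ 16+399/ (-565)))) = 0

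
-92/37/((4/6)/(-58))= 8004/37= 216.32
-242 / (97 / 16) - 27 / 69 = -89929 / 2231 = -40.31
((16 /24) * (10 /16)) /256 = 5 /3072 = 0.00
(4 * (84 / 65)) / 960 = 7 / 1300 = 0.01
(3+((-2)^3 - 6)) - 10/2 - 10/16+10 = -53/8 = -6.62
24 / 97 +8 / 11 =1040 / 1067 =0.97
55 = 55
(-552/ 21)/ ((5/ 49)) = -1288/ 5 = -257.60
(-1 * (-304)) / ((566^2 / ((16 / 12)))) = 304 / 240267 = 0.00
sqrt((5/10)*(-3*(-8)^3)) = 16*sqrt(3) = 27.71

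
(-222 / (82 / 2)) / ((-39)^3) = 0.00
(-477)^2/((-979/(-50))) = 11376450/979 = 11620.48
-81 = -81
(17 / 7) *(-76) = -1292 / 7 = -184.57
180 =180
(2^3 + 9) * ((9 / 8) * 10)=765 / 4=191.25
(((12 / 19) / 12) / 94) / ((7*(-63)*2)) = -0.00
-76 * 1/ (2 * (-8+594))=-19/ 293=-0.06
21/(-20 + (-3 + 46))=21/23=0.91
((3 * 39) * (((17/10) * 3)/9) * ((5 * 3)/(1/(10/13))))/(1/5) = 3825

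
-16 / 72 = -2 / 9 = -0.22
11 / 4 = 2.75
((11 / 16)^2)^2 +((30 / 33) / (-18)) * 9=-166629 / 720896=-0.23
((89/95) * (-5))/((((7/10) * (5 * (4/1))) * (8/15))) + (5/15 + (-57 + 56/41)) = -14638861/261744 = -55.93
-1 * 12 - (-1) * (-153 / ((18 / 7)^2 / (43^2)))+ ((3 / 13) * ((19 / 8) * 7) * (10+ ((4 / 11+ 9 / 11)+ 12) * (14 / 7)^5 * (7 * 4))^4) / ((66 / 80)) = 6843817126697311391592713 / 75371868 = 90800683441961547.13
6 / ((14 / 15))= 6.43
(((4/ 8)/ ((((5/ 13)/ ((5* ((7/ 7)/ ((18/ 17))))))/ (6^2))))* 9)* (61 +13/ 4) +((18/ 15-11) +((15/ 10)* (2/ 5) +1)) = 2555701/ 20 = 127785.05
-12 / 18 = -2 / 3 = -0.67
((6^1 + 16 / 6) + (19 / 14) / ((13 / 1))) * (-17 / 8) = -81413 / 4368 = -18.64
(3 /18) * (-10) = -5 /3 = -1.67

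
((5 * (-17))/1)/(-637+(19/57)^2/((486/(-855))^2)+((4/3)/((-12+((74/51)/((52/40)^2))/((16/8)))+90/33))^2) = 392040441994801140/2936306255231127899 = 0.13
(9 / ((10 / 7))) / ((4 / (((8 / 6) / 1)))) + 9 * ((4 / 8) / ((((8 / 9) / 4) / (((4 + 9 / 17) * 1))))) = 31899 / 340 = 93.82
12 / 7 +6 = 54 / 7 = 7.71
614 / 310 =307 / 155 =1.98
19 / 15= 1.27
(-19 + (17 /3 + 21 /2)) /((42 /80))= -340 /63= -5.40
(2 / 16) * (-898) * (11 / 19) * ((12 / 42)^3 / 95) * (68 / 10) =-335852 / 3095575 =-0.11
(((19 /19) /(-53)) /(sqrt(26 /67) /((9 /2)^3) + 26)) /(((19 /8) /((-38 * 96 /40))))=3418228512 /122664545935 - 279936 * sqrt(1742) /1594639097155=0.03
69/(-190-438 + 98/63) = -621/5638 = -0.11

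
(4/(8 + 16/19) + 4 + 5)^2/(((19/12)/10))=1576090/2793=564.30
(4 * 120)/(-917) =-480/917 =-0.52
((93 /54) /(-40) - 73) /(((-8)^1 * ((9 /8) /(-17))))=-894047 /6480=-137.97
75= 75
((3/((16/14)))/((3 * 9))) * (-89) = -623/72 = -8.65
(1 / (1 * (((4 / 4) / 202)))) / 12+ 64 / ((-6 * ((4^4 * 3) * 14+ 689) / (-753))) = 1203733 / 68646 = 17.54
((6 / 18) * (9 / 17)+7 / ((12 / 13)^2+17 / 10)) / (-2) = -214049 / 146642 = -1.46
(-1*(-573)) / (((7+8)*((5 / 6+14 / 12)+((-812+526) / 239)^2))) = 10910111 / 980190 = 11.13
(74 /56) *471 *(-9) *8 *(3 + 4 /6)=-1150182 /7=-164311.71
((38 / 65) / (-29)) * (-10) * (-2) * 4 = -608 / 377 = -1.61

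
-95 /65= -19 /13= -1.46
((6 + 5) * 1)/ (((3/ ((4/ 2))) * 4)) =11/ 6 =1.83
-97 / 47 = -2.06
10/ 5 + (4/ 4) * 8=10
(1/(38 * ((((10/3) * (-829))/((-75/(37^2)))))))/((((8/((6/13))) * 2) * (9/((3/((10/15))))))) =135/17940515008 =0.00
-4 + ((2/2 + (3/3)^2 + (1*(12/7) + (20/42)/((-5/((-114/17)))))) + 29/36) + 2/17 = 781/612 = 1.28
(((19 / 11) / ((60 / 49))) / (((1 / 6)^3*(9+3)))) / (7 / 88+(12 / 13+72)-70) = 48412 / 5725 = 8.46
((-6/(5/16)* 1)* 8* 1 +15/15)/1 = -763/5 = -152.60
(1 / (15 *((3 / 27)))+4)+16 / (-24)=59 / 15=3.93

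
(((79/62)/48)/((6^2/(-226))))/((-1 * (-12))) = -8927/642816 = -0.01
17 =17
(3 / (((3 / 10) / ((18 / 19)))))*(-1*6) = -1080 / 19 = -56.84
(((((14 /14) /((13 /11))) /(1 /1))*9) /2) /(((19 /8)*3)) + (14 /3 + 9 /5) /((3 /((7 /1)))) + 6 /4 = 17.12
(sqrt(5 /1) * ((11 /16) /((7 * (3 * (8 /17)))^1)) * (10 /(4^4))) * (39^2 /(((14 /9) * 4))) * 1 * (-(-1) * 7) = 10.40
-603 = -603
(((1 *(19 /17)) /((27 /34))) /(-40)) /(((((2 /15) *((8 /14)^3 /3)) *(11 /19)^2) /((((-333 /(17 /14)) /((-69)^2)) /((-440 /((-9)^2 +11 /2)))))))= -105414606059 /735417323520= -0.14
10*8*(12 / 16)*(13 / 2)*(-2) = -780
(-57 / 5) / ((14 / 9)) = -513 / 70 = -7.33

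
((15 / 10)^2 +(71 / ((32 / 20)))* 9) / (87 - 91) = -3213 / 32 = -100.41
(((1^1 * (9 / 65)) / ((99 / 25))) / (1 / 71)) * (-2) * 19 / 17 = -13490 / 2431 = -5.55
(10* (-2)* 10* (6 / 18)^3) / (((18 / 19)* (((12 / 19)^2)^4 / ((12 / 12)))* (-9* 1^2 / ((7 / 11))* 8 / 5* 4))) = 282351735556625 / 82752557285376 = 3.41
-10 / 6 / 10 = -1 / 6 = -0.17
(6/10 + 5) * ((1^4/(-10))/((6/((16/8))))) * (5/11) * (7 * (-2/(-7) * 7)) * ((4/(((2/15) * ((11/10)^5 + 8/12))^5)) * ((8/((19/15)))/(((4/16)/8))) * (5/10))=-5786802000000000000000000000000000000/31098266809645448424302161957537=-186081.17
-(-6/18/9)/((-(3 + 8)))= -0.00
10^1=10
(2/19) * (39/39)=2/19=0.11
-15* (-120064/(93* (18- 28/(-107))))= 32117120/30287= 1060.43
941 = 941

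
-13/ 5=-2.60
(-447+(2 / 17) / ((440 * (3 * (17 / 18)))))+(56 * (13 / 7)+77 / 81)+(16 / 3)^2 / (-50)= -4411191901 / 12874950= -342.62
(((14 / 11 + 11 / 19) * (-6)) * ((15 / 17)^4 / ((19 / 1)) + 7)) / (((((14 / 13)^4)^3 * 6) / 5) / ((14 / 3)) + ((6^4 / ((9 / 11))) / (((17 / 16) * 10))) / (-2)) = 27948002804669434322485 / 26442177876126302332592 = 1.06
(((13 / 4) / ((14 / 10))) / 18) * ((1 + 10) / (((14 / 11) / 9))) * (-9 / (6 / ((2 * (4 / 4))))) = -23595 / 784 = -30.10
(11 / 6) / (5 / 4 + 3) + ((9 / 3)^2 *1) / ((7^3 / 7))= 1537 / 2499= 0.62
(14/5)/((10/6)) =42/25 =1.68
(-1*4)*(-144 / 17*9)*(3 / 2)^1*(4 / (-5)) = -31104 / 85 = -365.93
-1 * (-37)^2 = -1369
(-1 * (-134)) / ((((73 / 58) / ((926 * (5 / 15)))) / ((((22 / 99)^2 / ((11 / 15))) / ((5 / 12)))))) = 115149952 / 21681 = 5311.10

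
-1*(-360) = 360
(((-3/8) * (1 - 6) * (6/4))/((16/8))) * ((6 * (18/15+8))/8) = 621/64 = 9.70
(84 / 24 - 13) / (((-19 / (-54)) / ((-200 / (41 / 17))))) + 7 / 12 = 1101887 / 492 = 2239.61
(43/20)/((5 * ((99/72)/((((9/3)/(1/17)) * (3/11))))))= 4.35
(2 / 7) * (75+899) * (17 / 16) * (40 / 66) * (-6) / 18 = -59.73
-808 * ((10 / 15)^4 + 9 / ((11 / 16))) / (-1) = 9566720 / 891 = 10737.06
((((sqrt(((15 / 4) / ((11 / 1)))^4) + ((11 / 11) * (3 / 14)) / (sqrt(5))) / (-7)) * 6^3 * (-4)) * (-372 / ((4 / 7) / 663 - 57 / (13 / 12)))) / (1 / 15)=119865096 * sqrt(5) / 213661 + 5618676375 / 3693283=2775.77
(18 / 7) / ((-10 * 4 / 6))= -27 / 70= -0.39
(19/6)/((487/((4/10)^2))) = 38/36525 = 0.00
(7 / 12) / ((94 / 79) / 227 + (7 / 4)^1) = 125531 / 377721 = 0.33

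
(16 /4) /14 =2 /7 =0.29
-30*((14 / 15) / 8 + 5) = -307 / 2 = -153.50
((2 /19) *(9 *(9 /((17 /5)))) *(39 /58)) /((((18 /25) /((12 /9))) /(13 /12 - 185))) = -574.31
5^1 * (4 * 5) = 100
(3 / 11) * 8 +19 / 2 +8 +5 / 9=4007 / 198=20.24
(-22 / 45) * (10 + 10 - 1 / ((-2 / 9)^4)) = 190.70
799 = 799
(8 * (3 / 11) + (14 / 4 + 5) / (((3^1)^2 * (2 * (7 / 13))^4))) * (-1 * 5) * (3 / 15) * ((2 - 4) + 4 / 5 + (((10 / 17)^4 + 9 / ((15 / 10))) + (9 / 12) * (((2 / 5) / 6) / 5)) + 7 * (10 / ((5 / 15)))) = -5625535009067717 / 9075592310400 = -619.85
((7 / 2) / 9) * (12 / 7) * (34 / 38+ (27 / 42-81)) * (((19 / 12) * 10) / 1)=-105685 / 126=-838.77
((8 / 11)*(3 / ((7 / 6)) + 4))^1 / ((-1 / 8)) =-2944 / 77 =-38.23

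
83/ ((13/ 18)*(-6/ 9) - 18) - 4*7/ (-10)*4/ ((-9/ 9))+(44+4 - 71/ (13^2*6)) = 81562409/ 2529930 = 32.24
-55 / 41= -1.34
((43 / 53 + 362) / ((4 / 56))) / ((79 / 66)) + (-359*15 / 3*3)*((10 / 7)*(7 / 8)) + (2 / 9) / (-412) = -38623084231 / 15525396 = -2487.74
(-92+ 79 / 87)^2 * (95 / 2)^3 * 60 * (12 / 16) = 269239863671875 / 6728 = 40017815646.83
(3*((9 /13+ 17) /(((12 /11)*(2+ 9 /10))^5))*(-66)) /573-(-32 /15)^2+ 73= 56458028606623849 /825052764065400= 68.43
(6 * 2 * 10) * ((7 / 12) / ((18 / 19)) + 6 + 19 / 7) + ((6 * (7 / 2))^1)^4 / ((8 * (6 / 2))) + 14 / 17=79029533 / 8568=9223.80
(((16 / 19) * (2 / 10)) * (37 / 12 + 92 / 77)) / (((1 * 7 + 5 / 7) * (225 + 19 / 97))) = 383441 / 924492690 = 0.00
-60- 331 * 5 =-1715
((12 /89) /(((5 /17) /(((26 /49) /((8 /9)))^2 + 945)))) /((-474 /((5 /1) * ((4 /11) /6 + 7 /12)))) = -17492596335 /5942263712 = -2.94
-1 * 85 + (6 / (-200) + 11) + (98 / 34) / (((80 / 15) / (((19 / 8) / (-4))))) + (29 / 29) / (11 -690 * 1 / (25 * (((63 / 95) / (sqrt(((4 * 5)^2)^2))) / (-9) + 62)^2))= -328661785444424804489 / 4425830140591628800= -74.26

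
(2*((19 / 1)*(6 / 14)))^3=1481544 / 343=4319.37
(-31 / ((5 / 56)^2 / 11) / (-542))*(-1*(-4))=2138752 / 6775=315.68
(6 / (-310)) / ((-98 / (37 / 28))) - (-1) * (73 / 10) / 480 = 0.02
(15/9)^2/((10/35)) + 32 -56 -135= -2687/18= -149.28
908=908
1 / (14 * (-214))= -1 / 2996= -0.00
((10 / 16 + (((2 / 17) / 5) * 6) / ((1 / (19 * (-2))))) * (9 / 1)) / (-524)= 29007 / 356320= 0.08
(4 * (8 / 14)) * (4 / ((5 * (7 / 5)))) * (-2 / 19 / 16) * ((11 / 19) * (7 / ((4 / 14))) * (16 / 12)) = -176 / 1083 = -0.16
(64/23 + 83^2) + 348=166515/23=7239.78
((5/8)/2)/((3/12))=5/4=1.25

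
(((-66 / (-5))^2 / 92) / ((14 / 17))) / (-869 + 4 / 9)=-166617 / 62926850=-0.00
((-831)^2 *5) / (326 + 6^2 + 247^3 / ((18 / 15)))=20716830 / 75348287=0.27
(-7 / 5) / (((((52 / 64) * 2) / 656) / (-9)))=330624 / 65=5086.52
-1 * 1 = -1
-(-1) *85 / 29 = 85 / 29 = 2.93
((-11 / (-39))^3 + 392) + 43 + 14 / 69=593794030 / 1364337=435.23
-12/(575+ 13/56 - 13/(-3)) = -2016/97367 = -0.02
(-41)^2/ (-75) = -1681/ 75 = -22.41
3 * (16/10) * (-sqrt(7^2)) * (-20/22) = 336/11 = 30.55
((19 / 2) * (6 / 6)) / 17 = 19 / 34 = 0.56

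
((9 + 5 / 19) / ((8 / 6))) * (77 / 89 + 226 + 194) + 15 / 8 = 39579957 / 13528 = 2925.78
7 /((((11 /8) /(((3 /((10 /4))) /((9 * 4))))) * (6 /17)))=238 /495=0.48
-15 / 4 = -3.75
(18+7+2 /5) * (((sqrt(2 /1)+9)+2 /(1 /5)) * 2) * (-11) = -53086 /5 - 2794 * sqrt(2) /5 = -11407.46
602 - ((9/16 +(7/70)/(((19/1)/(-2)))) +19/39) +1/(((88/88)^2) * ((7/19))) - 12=245521513/414960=591.68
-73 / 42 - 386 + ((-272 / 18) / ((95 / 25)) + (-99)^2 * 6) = 139843799 / 2394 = 58414.29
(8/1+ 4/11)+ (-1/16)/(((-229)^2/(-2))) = 38596587/4614808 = 8.36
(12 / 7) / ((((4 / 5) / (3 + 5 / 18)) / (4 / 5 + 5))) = 1711 / 42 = 40.74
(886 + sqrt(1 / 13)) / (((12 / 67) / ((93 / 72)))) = 2077 *sqrt(13) / 3744 + 920111 / 144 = 6391.66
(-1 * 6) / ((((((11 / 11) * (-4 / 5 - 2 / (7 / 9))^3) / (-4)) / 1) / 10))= -1286250 / 205379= -6.26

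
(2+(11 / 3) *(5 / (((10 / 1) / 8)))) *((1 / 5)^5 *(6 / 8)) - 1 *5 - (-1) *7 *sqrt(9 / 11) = -1249 / 250+21 *sqrt(11) / 11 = 1.34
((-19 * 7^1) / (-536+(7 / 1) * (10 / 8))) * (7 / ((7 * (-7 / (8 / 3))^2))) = 256 / 6993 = 0.04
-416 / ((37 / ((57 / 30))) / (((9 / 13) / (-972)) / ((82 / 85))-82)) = 358742078 / 204795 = 1751.71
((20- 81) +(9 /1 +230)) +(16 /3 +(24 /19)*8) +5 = 11311 /57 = 198.44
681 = 681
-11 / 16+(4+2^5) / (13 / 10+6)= 4957 / 1168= 4.24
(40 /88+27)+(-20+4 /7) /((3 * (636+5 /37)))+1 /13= 1945248973 /70681611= 27.52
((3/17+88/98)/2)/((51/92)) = 41170/42483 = 0.97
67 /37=1.81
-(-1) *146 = 146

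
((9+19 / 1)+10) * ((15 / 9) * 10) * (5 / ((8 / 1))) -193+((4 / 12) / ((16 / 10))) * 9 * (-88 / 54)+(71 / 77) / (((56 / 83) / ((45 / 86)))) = 669142601 / 3337488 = 200.49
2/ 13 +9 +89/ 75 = 10082/ 975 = 10.34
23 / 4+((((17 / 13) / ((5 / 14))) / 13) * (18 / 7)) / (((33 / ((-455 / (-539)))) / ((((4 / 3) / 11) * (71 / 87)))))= 242440369 / 42150108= 5.75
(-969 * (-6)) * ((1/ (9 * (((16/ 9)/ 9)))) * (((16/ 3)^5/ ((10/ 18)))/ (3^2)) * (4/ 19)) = 8912896/ 15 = 594193.07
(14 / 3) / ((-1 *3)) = -14 / 9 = -1.56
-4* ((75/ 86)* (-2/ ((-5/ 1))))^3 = -13500/ 79507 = -0.17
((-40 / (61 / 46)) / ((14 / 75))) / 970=-6900 / 41419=-0.17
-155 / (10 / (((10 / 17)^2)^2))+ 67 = 5440907 / 83521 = 65.14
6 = 6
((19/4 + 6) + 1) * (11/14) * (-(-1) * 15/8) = 7755/448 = 17.31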